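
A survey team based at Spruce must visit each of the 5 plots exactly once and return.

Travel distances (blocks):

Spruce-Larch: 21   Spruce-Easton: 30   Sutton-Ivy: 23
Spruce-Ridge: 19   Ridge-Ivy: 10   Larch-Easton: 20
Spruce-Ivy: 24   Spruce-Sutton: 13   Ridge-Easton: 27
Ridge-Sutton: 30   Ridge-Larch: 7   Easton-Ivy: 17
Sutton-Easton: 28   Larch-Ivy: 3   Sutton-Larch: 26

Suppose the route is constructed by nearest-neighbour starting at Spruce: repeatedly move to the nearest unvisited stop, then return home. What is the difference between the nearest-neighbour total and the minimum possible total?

16 blocks longer than the optimal tour.

From Spruce: Sutton=13, Ridge=19, Larch=21, Ivy=24, Easton=30 → choose Sutton (13).
From Sutton: Ivy=23, Larch=26, Easton=28, Ridge=30 → choose Ivy (23).
From Ivy: Larch=3, Ridge=10, Easton=17 → choose Larch (3).
From Larch: Ridge=7, Easton=20 → choose Ridge (7).
From Ridge: Easton=27 → choose Easton (27).
NN route Spruce → Sutton → Ivy → Larch → Ridge → Easton → Spruce costs 103.
Optimal: Spruce → Ridge → Larch → Ivy → Easton → Sutton → Spruce costs 87 (by enumerating all 60 distinct tours).
Excess = 103 − 87 = 16.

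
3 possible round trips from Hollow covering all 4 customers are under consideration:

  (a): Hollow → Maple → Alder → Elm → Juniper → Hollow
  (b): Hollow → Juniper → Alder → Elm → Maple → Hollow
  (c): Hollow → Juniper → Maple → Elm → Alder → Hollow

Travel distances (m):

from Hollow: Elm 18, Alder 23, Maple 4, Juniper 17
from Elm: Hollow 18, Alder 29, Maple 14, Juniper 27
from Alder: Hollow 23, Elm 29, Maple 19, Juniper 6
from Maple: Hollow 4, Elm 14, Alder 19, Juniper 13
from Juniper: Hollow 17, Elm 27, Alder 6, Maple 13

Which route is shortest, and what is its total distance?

(a): 4 + 19 + 29 + 27 + 17 = 96
(b): 17 + 6 + 29 + 14 + 4 = 70
(c): 17 + 13 + 14 + 29 + 23 = 96

70 m — (b) is the shortest.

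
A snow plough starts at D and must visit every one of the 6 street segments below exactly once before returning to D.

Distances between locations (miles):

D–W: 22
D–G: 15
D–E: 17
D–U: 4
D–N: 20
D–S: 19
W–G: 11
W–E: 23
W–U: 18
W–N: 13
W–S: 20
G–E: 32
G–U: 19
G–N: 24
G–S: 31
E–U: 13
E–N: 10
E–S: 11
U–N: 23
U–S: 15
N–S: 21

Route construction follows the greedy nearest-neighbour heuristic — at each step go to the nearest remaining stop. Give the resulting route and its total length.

Total distance 101 miles via the nearest-neighbour route D → U → E → N → W → G → S → D.

D → [U:4 / G:15 / E:17 / S:19 / N:20 / W:22] → U (4)
U → [E:13 / S:15 / W:18 / G:19 / N:23] → E (13)
E → [N:10 / S:11 / W:23 / G:32] → N (10)
N → [W:13 / S:21 / G:24] → W (13)
W → [G:11 / S:20] → G (11)
G → [S:31] → S (31)
Return S→D: 19.
Total = 4 + 13 + 10 + 13 + 11 + 31 + 19 = 101.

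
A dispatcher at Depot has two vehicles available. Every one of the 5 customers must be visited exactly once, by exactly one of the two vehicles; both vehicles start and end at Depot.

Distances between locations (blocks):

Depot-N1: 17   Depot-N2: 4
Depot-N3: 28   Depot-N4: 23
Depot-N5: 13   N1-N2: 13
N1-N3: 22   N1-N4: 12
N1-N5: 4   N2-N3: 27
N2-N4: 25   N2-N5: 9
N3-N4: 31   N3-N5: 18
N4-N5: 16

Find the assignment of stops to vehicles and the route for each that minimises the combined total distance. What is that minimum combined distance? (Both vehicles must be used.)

There are 2^4 − 1 = 15 ways to divide the 5 stops into two non-empty groups. For each, the best each vehicle can do is its own shortest tour through its group:
  {N1} + {N2, N3, N4, N5}: 34 + 85 = 119
  {N2} + {N1, N3, N4, N5}: 8 + 85 = 93
  {N1, N2} + {N3, N4, N5}: 34 + 85 = 119
  {N3} + {N1, N2, N4, N5}: 56 + 52 = 108
  {N1, N3} + {N2, N4, N5}: 67 + 52 = 119
  {N2, N3} + {N1, N4, N5}: 59 + 52 = 111
  … (15 splits in total)
Best: vehicle 1 Depot → N2 → Depot = 8; vehicle 2 Depot → N3 → N5 → N1 → N4 → Depot = 85; combined 93.

93 blocks — the smallest possible combined total.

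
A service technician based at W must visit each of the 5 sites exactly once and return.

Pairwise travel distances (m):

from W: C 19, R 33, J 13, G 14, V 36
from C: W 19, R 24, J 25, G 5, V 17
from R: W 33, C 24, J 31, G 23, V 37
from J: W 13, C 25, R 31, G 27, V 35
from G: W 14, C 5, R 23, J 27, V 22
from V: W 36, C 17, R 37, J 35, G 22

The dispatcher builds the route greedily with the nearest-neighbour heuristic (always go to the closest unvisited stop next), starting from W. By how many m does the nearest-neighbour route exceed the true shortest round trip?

From W: J=13, G=14, C=19, R=33, V=36 → choose J (13).
From J: C=25, G=27, R=31, V=35 → choose C (25).
From C: G=5, V=17, R=24 → choose G (5).
From G: V=22, R=23 → choose V (22).
From V: R=37 → choose R (37).
NN route W → J → C → G → V → R → W costs 135.
Optimal: W → J → R → V → C → G → W costs 117 (by enumerating all 60 distinct tours).
Excess = 135 − 117 = 18.

The nearest-neighbour route is 18 m longer than optimal.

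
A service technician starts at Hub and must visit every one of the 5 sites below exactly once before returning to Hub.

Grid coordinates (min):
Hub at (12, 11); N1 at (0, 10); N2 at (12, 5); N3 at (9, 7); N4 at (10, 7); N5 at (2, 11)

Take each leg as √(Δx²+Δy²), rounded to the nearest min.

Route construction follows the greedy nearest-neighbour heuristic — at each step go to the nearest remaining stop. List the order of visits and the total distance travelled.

35 min along Hub → N4 → N3 → N2 → N5 → N1 → Hub.

Hub → [N4:4 / N3:5 / N2:6 / N5:10 / N1:12] → N4 (4)
N4 → [N3:1 / N2:3 / N5:9 / N1:10] → N3 (1)
N3 → [N2:4 / N5:8 / N1:9] → N2 (4)
N2 → [N5:12 / N1:13] → N5 (12)
N5 → [N1:2] → N1 (2)
Return N1→Hub: 12.
Total = 4 + 1 + 4 + 12 + 2 + 12 = 35.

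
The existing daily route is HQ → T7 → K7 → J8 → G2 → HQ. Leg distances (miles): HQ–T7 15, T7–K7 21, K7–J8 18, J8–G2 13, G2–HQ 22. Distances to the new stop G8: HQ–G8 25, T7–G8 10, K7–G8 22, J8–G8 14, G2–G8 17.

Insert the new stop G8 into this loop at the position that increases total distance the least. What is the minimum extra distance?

+11 miles — insert G8 between T7 and K7.

Insertion cost between consecutive stops i–j is d(i,G8) + d(G8,j) − d(i,j):
  between HQ and T7: 25 + 10 − 15 = 20
  between T7 and K7: 10 + 22 − 21 = 11
  between K7 and J8: 22 + 14 − 18 = 18
  between J8 and G2: 14 + 17 − 13 = 18
  between G2 and HQ: 17 + 25 − 22 = 20
Cheapest insertion is between T7 and K7, adding 11.
New total = 89 + 11 = 100.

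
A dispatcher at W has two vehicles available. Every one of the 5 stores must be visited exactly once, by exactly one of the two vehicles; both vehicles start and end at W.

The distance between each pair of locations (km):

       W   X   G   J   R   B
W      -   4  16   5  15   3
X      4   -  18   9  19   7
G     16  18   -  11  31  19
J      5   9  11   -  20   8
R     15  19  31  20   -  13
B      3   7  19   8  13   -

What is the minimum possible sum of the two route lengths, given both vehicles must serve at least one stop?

Minimum combined distance: 69 km.

Check every non-empty split of the stops between the two vehicles; for each half take its own optimal tour:
  {X} + {G, J, R, B}: 8 + 63 = 71
  {G} + {X, J, R, B}: 32 + 49 = 81
  {X, G} + {J, R, B}: 38 + 41 = 79
  {J} + {X, G, R, B}: 10 + 69 = 79
  {X, J} + {G, R, B}: 18 + 63 = 81
  {G, J} + {X, R, B}: 32 + 39 = 71
  … (15 splits in total)
  {X, G, J} + {R, B}: 38 + 31 = 69  ← best
Best: vehicle 1 W → X → G → J → W = 38; vehicle 2 W → R → B → W = 31; combined 69.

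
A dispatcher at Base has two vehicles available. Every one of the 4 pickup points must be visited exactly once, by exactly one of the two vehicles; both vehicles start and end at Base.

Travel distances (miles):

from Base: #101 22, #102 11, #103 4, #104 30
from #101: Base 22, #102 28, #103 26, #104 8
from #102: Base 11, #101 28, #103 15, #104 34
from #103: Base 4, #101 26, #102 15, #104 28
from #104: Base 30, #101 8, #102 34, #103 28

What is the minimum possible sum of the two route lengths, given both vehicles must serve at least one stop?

Minimum combined distance: 83 miles.

There are 2^3 − 1 = 7 ways to divide the 4 stops into two non-empty groups. For each, the best each vehicle can do is its own shortest tour through its group:
  {#101} + {#102, #103, #104}: 44 + 77 = 121
  {#102} + {#101, #103, #104}: 22 + 62 = 84
  {#101, #102} + {#103, #104}: 61 + 62 = 123
  {#103} + {#101, #102, #104}: 8 + 75 = 83
  {#101, #103} + {#102, #104}: 52 + 75 = 127
  {#102, #103} + {#101, #104}: 30 + 60 = 90
  … (7 splits in total)
Best: vehicle 1 Base → #103 → Base = 8; vehicle 2 Base → #101 → #104 → #102 → Base = 75; combined 83.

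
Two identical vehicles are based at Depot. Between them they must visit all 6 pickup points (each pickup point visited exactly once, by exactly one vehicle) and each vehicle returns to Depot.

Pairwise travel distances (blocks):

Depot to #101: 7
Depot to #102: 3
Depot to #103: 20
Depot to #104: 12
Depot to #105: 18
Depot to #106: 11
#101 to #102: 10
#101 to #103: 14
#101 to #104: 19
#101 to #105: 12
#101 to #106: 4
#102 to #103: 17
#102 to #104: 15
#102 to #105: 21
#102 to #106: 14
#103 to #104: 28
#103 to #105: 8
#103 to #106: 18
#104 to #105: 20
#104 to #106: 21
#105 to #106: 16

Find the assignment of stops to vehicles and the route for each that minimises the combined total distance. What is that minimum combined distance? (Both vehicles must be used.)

Try each way of splitting the stops between the two vehicles (each non-empty) and, for each split, find the best tour for each vehicle:
  {#101} + {#102, #103, #104, #105, #106}: 14 + 75 = 89
  {#102} + {#101, #103, #104, #105, #106}: 6 + 69 = 75
  {#101, #102} + {#103, #104, #105, #106}: 20 + 69 = 89
  {#103} + {#101, #102, #104, #105, #106}: 40 + 65 = 105
  {#101, #103} + {#102, #104, #105, #106}: 41 + 65 = 106
  {#102, #103} + {#101, #104, #105, #106}: 40 + 59 = 99
  … (31 splits in total)
Best: vehicle 1 Depot → #102 → Depot = 6; vehicle 2 Depot → #101 → #106 → #103 → #105 → #104 → Depot = 69; combined 75.

75 blocks — the smallest possible combined total.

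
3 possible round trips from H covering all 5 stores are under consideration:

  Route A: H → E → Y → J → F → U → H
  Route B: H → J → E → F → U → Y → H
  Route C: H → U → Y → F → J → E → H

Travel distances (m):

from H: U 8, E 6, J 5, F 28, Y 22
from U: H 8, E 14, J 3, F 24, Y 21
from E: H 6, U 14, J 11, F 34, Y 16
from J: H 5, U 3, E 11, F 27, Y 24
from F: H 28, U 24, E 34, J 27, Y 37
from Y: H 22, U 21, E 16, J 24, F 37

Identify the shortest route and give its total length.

Route A: 6 + 16 + 24 + 27 + 24 + 8 = 105
Route B: 5 + 11 + 34 + 24 + 21 + 22 = 117
Route C: 8 + 21 + 37 + 27 + 11 + 6 = 110

105 m — Route A is the shortest.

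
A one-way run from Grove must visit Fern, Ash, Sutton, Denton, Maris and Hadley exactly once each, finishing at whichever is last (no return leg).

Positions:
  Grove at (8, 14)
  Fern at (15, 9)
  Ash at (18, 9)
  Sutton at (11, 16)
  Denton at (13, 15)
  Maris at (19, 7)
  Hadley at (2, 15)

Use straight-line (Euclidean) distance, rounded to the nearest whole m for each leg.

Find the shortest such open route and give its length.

Minimum one-way distance = 28 m.

There are 6! = 720 possible orderings.
Grove → Fern → Ash → Sutton → Denton → Maris → Hadley: 9+3+10+2+10+19 = 53
Grove → Fern → Ash → Sutton → Denton → Hadley → Maris: 9+3+10+2+11+19 = 54
Grove → Fern → Ash → Sutton → Maris → Denton → Hadley: 9+3+10+12+10+11 = 55
Grove → Fern → Ash → Sutton → Maris → Hadley → Denton: 9+3+10+12+19+11 = 64
Grove → Fern → Ash → Sutton → Hadley → Denton → Maris: 9+3+10+9+11+10 = 52
Grove → Fern → Ash → Sutton → Hadley → Maris → Denton: 9+3+10+9+19+10 = 60
Grove → Fern → Ash → Denton → Sutton → Maris → Hadley: 9+3+8+2+12+19 = 53
Grove → Fern → Ash → Denton → Sutton → Hadley → Maris: 9+3+8+2+9+19 = 50
… (712 more)
Grove → Hadley → Sutton → Denton → Fern → Ash → Maris: 6+9+2+6+3+2 = 28  ← best
The minimum is 28.
One shortest path: Grove → Hadley → Sutton → Denton → Fern → Ash → Maris.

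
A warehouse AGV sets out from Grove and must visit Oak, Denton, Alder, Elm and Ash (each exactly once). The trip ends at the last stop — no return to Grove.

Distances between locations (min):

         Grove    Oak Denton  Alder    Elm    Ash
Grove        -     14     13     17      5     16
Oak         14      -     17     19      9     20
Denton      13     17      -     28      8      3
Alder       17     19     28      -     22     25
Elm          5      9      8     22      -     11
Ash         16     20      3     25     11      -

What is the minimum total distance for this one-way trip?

55 min — the minimum one-way total.

There are 5! = 120 possible orderings.
Grove → Oak → Denton → Alder → Elm → Ash: 14+17+28+22+11 = 92
Grove → Oak → Denton → Alder → Ash → Elm: 14+17+28+25+11 = 95
Grove → Oak → Denton → Elm → Alder → Ash: 14+17+8+22+25 = 86
Grove → Oak → Denton → Elm → Ash → Alder: 14+17+8+11+25 = 75
Grove → Oak → Denton → Ash → Alder → Elm: 14+17+3+25+22 = 81
Grove → Oak → Denton → Ash → Elm → Alder: 14+17+3+11+22 = 67
Grove → Oak → Alder → Denton → Elm → Ash: 14+19+28+8+11 = 80
Grove → Oak → Alder → Denton → Ash → Elm: 14+19+28+3+11 = 75
Grove → Oak → Alder → Elm → Denton → Ash: 14+19+22+8+3 = 66
Grove → Oak → Alder → Elm → Ash → Denton: 14+19+22+11+3 = 69
Grove → Oak → Alder → Ash → Denton → Elm: 14+19+25+3+8 = 69
Grove → Oak → Alder → Ash → Elm → Denton: 14+19+25+11+8 = 77
Grove → Oak → Elm → Denton → Alder → Ash: 14+9+8+28+25 = 84
Grove → Oak → Elm → Denton → Ash → Alder: 14+9+8+3+25 = 59
… (106 more)
Grove → Denton → Ash → Elm → Oak → Alder: 13+3+11+9+19 = 55  ← best
The minimum is 55.
One shortest path: Grove → Denton → Ash → Elm → Oak → Alder.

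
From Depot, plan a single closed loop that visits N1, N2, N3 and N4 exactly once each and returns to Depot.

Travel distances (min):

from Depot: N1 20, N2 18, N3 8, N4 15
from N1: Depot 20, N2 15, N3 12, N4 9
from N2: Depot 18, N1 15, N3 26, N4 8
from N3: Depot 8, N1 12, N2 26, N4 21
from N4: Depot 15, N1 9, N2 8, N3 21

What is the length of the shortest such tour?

There are 12 distinct closed tours to check (reversals are equivalent).
Depot-N1-N2-N3-N4-Depot: 20+15+26+21+15 = 97
Depot-N1-N2-N4-N3-Depot: 20+15+8+21+8 = 72
Depot-N1-N3-N2-N4-Depot: 20+12+26+8+15 = 81
Depot-N1-N3-N4-N2-Depot: 20+12+21+8+18 = 79
Depot-N1-N4-N2-N3-Depot: 20+9+8+26+8 = 71
Depot-N1-N4-N3-N2-Depot: 20+9+21+26+18 = 94
Depot-N2-N1-N3-N4-Depot: 18+15+12+21+15 = 81
Depot-N2-N1-N4-N3-Depot: 18+15+9+21+8 = 71
Depot-N2-N3-N1-N4-Depot: 18+26+12+9+15 = 80
Depot-N2-N4-N1-N3-Depot: 18+8+9+12+8 = 55
Depot-N3-N1-N2-N4-Depot: 8+12+15+8+15 = 58
Depot-N3-N2-N1-N4-Depot: 8+26+15+9+15 = 73
The minimum is 55.
One optimal route: Depot → N2 → N4 → N1 → N3 → Depot (or its reverse).

Shortest round trip = 55 min.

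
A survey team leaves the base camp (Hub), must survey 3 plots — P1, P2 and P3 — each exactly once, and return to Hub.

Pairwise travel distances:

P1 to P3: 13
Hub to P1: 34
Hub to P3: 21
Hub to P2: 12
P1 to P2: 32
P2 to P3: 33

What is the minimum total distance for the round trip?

Hub - P1 - P2 - P3 - Hub: 34+32+33+21 = 120
Hub - P1 - P3 - P2 - Hub: 34+13+33+12 = 92
Hub - P2 - P1 - P3 - Hub: 12+32+13+21 = 78
The minimum is 78.
One optimal route: Hub → P2 → P1 → P3 → Hub (or its reverse).

Minimum total distance: 78.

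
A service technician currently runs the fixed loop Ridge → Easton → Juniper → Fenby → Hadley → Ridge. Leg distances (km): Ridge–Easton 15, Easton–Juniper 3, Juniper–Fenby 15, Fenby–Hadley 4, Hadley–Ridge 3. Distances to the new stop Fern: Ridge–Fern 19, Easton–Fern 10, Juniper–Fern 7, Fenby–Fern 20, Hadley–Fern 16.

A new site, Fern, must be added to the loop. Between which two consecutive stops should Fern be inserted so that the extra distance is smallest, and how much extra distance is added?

Insertion cost between consecutive stops i–j is d(i,Fern) + d(Fern,j) − d(i,j):
  between Ridge and Easton: 19 + 10 − 15 = 14
  between Easton and Juniper: 10 + 7 − 3 = 14
  between Juniper and Fenby: 7 + 20 − 15 = 12
  between Fenby and Hadley: 20 + 16 − 4 = 32
  between Hadley and Ridge: 16 + 19 − 3 = 32
Cheapest insertion is between Juniper and Fenby, adding 12.
New total = 40 + 12 = 52.

Adding 12 km by placing Fern on the Juniper–Fenby leg.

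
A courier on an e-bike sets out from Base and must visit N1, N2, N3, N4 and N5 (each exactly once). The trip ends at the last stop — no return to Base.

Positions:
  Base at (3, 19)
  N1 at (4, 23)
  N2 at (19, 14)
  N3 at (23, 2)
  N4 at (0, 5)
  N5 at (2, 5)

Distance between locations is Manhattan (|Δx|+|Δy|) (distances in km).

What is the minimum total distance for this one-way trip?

There are 5! = 120 possible orderings.
Base → N1 → N2 → N3 → N4 → N5: 5+24+16+26+2 = 73
Base → N1 → N2 → N3 → N5 → N4: 5+24+16+24+2 = 71
Base → N1 → N2 → N4 → N3 → N5: 5+24+28+26+24 = 107
Base → N1 → N2 → N4 → N5 → N3: 5+24+28+2+24 = 83
Base → N1 → N2 → N5 → N3 → N4: 5+24+26+24+26 = 105
Base → N1 → N2 → N5 → N4 → N3: 5+24+26+2+26 = 83
Base → N1 → N3 → N2 → N4 → N5: 5+40+16+28+2 = 91
Base → N1 → N3 → N2 → N5 → N4: 5+40+16+26+2 = 89
Base → N1 → N3 → N4 → N2 → N5: 5+40+26+28+26 = 125
Base → N1 → N3 → N4 → N5 → N2: 5+40+26+2+26 = 99
Base → N1 → N3 → N5 → N2 → N4: 5+40+24+26+28 = 123
Base → N1 → N3 → N5 → N4 → N2: 5+40+24+2+28 = 99
Base → N1 → N4 → N2 → N3 → N5: 5+22+28+16+24 = 95
Base → N1 → N4 → N2 → N5 → N3: 5+22+28+26+24 = 105
… (106 more)
Base → N1 → N4 → N5 → N3 → N2: 5+22+2+24+16 = 69  ← best
The minimum is 69.
One shortest path: Base → N1 → N4 → N5 → N3 → N2.

Minimum one-way distance = 69 km.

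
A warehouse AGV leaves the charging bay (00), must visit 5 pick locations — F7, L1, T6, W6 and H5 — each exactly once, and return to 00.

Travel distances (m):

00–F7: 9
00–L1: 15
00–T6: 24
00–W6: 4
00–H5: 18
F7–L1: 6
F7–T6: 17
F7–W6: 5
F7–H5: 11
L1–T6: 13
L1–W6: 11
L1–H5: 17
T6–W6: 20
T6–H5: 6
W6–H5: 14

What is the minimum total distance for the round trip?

With 5 stops there are 5!/2 = 60 distinct round trips (a route and its reverse cost the same).
00→F7→L1→T6→W6→H5→00: 9+6+13+20+14+18 = 80
00→F7→L1→T6→H5→W6→00: 9+6+13+6+14+4 = 52
00→F7→L1→W6→T6→H5→00: 9+6+11+20+6+18 = 70
00→F7→L1→W6→H5→T6→00: 9+6+11+14+6+24 = 70
00→F7→L1→H5→T6→W6→00: 9+6+17+6+20+4 = 62
00→F7→L1→H5→W6→T6→00: 9+6+17+14+20+24 = 90
00→F7→T6→L1→W6→H5→00: 9+17+13+11+14+18 = 82
00→F7→T6→L1→H5→W6→00: 9+17+13+17+14+4 = 74
00→F7→T6→W6→L1→H5→00: 9+17+20+11+17+18 = 92
00→F7→T6→W6→H5→L1→00: 9+17+20+14+17+15 = 92
00→F7→T6→H5→L1→W6→00: 9+17+6+17+11+4 = 64
00→F7→T6→H5→W6→L1→00: 9+17+6+14+11+15 = 72
00→F7→W6→L1→T6→H5→00: 9+5+11+13+6+18 = 62
00→F7→W6→L1→H5→T6→00: 9+5+11+17+6+24 = 72
… (46 more)
The minimum is 52.
One optimal route: 00 → F7 → L1 → T6 → H5 → W6 → 00 (or its reverse).

52 m — the shortest possible round trip.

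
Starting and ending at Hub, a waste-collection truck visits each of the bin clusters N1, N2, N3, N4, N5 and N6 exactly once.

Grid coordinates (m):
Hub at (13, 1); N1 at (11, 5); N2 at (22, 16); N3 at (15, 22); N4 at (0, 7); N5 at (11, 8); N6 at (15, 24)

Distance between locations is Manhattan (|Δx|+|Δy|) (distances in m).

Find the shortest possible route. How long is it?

Hub → N1 → N2 → N3 → N4 → N5 → N6 → Hub: 6+22+13+30+12+20+25 = 128
Hub → N1 → N2 → N3 → N4 → N6 → N5 → Hub: 6+22+13+30+32+20+9 = 132
Hub → N1 → N2 → N3 → N5 → N4 → N6 → Hub: 6+22+13+18+12+32+25 = 128
Hub → N1 → N2 → N3 → N5 → N6 → N4 → Hub: 6+22+13+18+20+32+19 = 130
Hub → N1 → N2 → N3 → N6 → N4 → N5 → Hub: 6+22+13+2+32+12+9 = 96
Hub → N1 → N2 → N3 → N6 → N5 → N4 → Hub: 6+22+13+2+20+12+19 = 94
Hub → N1 → N2 → N4 → N3 → N5 → N6 → Hub: 6+22+31+30+18+20+25 = 152
Hub → N1 → N2 → N4 → N3 → N6 → N5 → Hub: 6+22+31+30+2+20+9 = 120
… (352 more)
Hub → N1 → N4 → N5 → N2 → N3 → N6 → Hub: 6+13+12+19+13+2+25 = 90  ← best
The minimum is 90.
One optimal route: Hub → N1 → N4 → N5 → N2 → N3 → N6 → Hub (or its reverse).

Shortest round trip = 90 m.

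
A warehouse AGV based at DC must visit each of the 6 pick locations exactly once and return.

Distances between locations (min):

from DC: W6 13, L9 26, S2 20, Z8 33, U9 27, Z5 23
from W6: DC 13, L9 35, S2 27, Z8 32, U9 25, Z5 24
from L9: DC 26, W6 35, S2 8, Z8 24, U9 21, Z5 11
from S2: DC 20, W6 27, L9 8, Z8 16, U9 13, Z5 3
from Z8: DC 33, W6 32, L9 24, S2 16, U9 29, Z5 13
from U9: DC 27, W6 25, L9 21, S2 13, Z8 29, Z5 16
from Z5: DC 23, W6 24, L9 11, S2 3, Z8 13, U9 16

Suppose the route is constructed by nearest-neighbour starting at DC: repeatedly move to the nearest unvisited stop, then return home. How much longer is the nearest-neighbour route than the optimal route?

DC: W6=13, S2=20, Z5=23, L9=26, U9=27, Z8=33 ⇒ W6
W6: Z5=24, U9=25, S2=27, Z8=32, L9=35 ⇒ Z5
Z5: S2=3, L9=11, Z8=13, U9=16 ⇒ S2
S2: L9=8, U9=13, Z8=16 ⇒ L9
L9: U9=21, Z8=24 ⇒ U9
U9: Z8=29 ⇒ Z8
NN route DC → W6 → Z5 → S2 → L9 → U9 → Z8 → DC costs 131.
Optimal: DC → W6 → U9 → L9 → S2 → Z5 → Z8 → DC costs 116 (by enumerating all 360 distinct tours).
Excess = 131 − 116 = 15.

15 min longer than the optimal tour.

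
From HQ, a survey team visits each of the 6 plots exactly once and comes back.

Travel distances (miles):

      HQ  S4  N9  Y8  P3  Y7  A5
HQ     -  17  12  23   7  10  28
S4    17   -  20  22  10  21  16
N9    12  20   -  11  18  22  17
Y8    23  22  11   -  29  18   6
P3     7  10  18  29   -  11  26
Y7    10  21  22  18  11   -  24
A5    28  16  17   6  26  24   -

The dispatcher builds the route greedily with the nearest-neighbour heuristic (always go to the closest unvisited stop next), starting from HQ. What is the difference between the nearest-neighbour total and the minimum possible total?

From HQ: P3=7, Y7=10, N9=12, S4=17, Y8=23, A5=28 → choose P3 (7).
From P3: S4=10, Y7=11, N9=18, A5=26, Y8=29 → choose S4 (10).
From S4: A5=16, N9=20, Y7=21, Y8=22 → choose A5 (16).
From A5: Y8=6, N9=17, Y7=24 → choose Y8 (6).
From Y8: N9=11, Y7=18 → choose N9 (11).
From N9: Y7=22 → choose Y7 (22).
NN route HQ → P3 → S4 → A5 → Y8 → N9 → Y7 → HQ costs 82.
Optimal: HQ → N9 → Y8 → A5 → S4 → P3 → Y7 → HQ costs 76 (by enumerating all 360 distinct tours).
Excess = 82 − 76 = 6.

Excess over optimum: 6 miles.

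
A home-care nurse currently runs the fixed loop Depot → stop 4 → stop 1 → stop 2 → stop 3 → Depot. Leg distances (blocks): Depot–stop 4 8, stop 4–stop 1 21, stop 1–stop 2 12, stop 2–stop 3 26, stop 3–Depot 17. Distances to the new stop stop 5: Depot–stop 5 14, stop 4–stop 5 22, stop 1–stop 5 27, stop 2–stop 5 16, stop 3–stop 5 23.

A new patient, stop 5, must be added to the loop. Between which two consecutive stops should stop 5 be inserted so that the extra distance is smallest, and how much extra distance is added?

Insertion cost between consecutive stops i–j is d(i,stop 5) + d(stop 5,j) − d(i,j):
  between Depot and stop 4: 14 + 22 − 8 = 28
  between stop 4 and stop 1: 22 + 27 − 21 = 28
  between stop 1 and stop 2: 27 + 16 − 12 = 31
  between stop 2 and stop 3: 16 + 23 − 26 = 13
  between stop 3 and Depot: 23 + 14 − 17 = 20
Cheapest insertion is between stop 2 and stop 3, adding 13.
New total = 84 + 13 = 97.

Minimum extra distance: 13 blocks, inserting stop 5 between stop 2 and stop 3.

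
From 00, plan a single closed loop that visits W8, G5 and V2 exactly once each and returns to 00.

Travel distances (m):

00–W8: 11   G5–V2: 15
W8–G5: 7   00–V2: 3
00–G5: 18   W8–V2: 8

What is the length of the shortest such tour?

With 3 stops there are 3!/2 = 3 distinct round trips (a route and its reverse cost the same).
00 - W8 - G5 - V2 - 00: 11+7+15+3 = 36
00 - W8 - V2 - G5 - 00: 11+8+15+18 = 52
00 - G5 - W8 - V2 - 00: 18+7+8+3 = 36
The minimum is 36.
One optimal route: 00 → W8 → G5 → V2 → 00 (or its reverse).

Shortest round trip = 36 m.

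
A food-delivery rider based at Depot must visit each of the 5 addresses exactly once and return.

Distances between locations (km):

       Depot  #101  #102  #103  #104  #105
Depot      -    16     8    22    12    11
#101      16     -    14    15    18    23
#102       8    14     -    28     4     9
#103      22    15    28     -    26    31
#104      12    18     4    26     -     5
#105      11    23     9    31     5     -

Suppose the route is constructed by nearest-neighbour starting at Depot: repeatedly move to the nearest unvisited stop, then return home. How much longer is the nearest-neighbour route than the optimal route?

From Depot: #102=8, #105=11, #104=12, #101=16, #103=22 → choose #102 (8).
From #102: #104=4, #105=9, #101=14, #103=28 → choose #104 (4).
From #104: #105=5, #101=18, #103=26 → choose #105 (5).
From #105: #101=23, #103=31 → choose #101 (23).
From #101: #103=15 → choose #103 (15).
NN route Depot → #102 → #104 → #105 → #101 → #103 → Depot costs 77.
Optimal: Depot → #103 → #101 → #102 → #104 → #105 → Depot costs 71 (by enumerating all 60 distinct tours).
Excess = 77 − 71 = 6.

Excess over optimum: 6 km.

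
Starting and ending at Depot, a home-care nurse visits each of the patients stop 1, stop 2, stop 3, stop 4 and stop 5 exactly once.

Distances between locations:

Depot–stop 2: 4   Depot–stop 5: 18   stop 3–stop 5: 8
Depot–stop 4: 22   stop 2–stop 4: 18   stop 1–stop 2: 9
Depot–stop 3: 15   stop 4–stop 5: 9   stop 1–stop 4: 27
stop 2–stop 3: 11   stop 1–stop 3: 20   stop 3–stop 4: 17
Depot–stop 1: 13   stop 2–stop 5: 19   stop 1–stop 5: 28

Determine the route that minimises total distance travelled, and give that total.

Minimum total distance: 72.

Depot-stop 1-stop 2-stop 3-stop 4-stop 5-Depot: 13+9+11+17+9+18 = 77
Depot-stop 1-stop 2-stop 3-stop 5-stop 4-Depot: 13+9+11+8+9+22 = 72
Depot-stop 1-stop 2-stop 4-stop 3-stop 5-Depot: 13+9+18+17+8+18 = 83
Depot-stop 1-stop 2-stop 4-stop 5-stop 3-Depot: 13+9+18+9+8+15 = 72
Depot-stop 1-stop 2-stop 5-stop 3-stop 4-Depot: 13+9+19+8+17+22 = 88
Depot-stop 1-stop 2-stop 5-stop 4-stop 3-Depot: 13+9+19+9+17+15 = 82
Depot-stop 1-stop 3-stop 2-stop 4-stop 5-Depot: 13+20+11+18+9+18 = 89
Depot-stop 1-stop 3-stop 2-stop 5-stop 4-Depot: 13+20+11+19+9+22 = 94
Depot-stop 1-stop 3-stop 4-stop 2-stop 5-Depot: 13+20+17+18+19+18 = 105
Depot-stop 1-stop 3-stop 4-stop 5-stop 2-Depot: 13+20+17+9+19+4 = 82
Depot-stop 1-stop 3-stop 5-stop 2-stop 4-Depot: 13+20+8+19+18+22 = 100
Depot-stop 1-stop 3-stop 5-stop 4-stop 2-Depot: 13+20+8+9+18+4 = 72
Depot-stop 1-stop 4-stop 2-stop 3-stop 5-Depot: 13+27+18+11+8+18 = 95
Depot-stop 1-stop 4-stop 2-stop 5-stop 3-Depot: 13+27+18+19+8+15 = 100
… (46 more)
The minimum is 72.
One optimal route: Depot → stop 1 → stop 2 → stop 3 → stop 5 → stop 4 → Depot (or its reverse).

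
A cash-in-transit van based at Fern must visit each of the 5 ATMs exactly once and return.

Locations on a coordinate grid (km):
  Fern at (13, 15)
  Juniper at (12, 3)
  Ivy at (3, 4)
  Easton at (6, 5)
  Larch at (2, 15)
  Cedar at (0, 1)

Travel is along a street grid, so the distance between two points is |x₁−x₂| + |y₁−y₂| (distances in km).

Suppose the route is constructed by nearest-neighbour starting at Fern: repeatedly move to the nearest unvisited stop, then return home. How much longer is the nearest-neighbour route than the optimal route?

From Fern: Larch=11, Juniper=13, Easton=17, Ivy=21, Cedar=27 → choose Larch (11).
From Larch: Ivy=12, Easton=14, Cedar=16, Juniper=22 → choose Ivy (12).
From Ivy: Easton=4, Cedar=6, Juniper=10 → choose Easton (4).
From Easton: Juniper=8, Cedar=10 → choose Juniper (8).
From Juniper: Cedar=14 → choose Cedar (14).
NN route Fern → Larch → Ivy → Easton → Juniper → Cedar → Fern costs 76.
Optimal: Fern → Juniper → Easton → Ivy → Cedar → Larch → Fern costs 58 (by enumerating all 60 distinct tours).
Excess = 76 − 58 = 18.

The nearest-neighbour route is 18 km longer than optimal.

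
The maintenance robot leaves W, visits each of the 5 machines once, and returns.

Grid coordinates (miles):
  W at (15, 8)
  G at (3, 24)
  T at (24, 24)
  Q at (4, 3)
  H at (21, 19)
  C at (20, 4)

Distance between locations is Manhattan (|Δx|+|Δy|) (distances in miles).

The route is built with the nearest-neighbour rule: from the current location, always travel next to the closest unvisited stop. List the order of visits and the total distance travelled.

Nearest-neighbour total = 92 miles; route W → C → H → T → G → Q → W.

At W the remaining stops are C 9, Q 16, H 17, T 25, G 28; go to C.
At C the remaining stops are H 16, Q 17, T 24, G 37; go to H.
At H the remaining stops are T 8, G 23, Q 33; go to T.
At T the remaining stops are G 21, Q 41; go to G.
At G the remaining stops are Q 22; go to Q.
Return Q→W: 16.
Total = 9 + 16 + 8 + 21 + 22 + 16 = 92.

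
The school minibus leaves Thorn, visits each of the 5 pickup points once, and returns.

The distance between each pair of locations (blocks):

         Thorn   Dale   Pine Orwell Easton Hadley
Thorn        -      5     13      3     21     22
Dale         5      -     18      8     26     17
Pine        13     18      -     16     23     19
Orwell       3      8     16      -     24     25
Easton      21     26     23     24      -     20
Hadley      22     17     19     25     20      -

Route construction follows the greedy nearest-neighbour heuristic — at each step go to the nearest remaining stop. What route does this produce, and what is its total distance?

From Thorn: distances to unvisited — Orwell=3, Dale=5, Pine=13, Easton=21, Hadley=22. Nearest is Orwell (3).
From Orwell: distances to unvisited — Dale=8, Pine=16, Easton=24, Hadley=25. Nearest is Dale (8).
From Dale: distances to unvisited — Hadley=17, Pine=18, Easton=26. Nearest is Hadley (17).
From Hadley: distances to unvisited — Pine=19, Easton=20. Nearest is Pine (19).
From Pine: distances to unvisited — Easton=23. Nearest is Easton (23).
Return Easton→Thorn: 21.
Total = 3 + 8 + 17 + 19 + 23 + 21 = 91.

91 blocks along Thorn → Orwell → Dale → Hadley → Pine → Easton → Thorn.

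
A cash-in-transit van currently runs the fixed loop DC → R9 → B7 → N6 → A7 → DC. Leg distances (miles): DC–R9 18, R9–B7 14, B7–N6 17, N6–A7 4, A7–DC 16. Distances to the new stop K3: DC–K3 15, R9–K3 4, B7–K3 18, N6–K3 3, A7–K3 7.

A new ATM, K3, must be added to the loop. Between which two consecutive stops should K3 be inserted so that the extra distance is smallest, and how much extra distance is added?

Minimum extra distance: 1 miles, inserting K3 between DC and R9.

Insertion cost between consecutive stops i–j is d(i,K3) + d(K3,j) − d(i,j):
  between DC and R9: 15 + 4 − 18 = 1
  between R9 and B7: 4 + 18 − 14 = 8
  between B7 and N6: 18 + 3 − 17 = 4
  between N6 and A7: 3 + 7 − 4 = 6
  between A7 and DC: 7 + 15 − 16 = 6
Cheapest insertion is between DC and R9, adding 1.
New total = 69 + 1 = 70.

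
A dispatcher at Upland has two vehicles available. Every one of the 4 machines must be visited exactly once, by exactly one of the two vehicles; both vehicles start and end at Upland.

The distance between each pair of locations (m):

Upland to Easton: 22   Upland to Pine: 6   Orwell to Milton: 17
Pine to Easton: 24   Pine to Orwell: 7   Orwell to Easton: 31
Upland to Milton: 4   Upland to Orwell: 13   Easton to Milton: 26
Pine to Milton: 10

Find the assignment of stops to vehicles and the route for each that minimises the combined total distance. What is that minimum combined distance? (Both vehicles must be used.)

74 m — the smallest possible combined total.

Try each way of splitting the stops between the two vehicles (each non-empty) and, for each split, find the best tour for each vehicle:
  {Pine} + {Orwell, Easton, Milton}: 12 + 74 = 86
  {Orwell} + {Pine, Easton, Milton}: 26 + 60 = 86
  {Pine, Orwell} + {Easton, Milton}: 26 + 52 = 78
  {Easton} + {Pine, Orwell, Milton}: 44 + 34 = 78
  {Pine, Easton} + {Orwell, Milton}: 52 + 34 = 86
  {Orwell, Easton} + {Pine, Milton}: 66 + 20 = 86
  … (7 splits in total)
  {Pine, Orwell, Easton} + {Milton}: 66 + 8 = 74  ← best
Best: vehicle 1 Upland → Pine → Orwell → Easton → Upland = 66; vehicle 2 Upland → Milton → Upland = 8; combined 74.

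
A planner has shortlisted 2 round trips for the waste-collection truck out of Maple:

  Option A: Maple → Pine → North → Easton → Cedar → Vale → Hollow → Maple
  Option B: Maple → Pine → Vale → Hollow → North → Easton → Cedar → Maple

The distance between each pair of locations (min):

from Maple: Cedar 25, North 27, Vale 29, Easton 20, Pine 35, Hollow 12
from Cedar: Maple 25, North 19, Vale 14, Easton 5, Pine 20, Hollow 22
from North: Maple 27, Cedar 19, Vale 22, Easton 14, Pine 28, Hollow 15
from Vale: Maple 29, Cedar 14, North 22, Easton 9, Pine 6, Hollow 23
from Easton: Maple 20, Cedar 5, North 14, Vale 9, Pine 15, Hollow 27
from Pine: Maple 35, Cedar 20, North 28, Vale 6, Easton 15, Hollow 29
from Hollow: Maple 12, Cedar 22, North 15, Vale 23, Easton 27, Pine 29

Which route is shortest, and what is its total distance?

Shortest is Option B, total 123 min.

Option A: 35 + 28 + 14 + 5 + 14 + 23 + 12 = 131
Option B: 35 + 6 + 23 + 15 + 14 + 5 + 25 = 123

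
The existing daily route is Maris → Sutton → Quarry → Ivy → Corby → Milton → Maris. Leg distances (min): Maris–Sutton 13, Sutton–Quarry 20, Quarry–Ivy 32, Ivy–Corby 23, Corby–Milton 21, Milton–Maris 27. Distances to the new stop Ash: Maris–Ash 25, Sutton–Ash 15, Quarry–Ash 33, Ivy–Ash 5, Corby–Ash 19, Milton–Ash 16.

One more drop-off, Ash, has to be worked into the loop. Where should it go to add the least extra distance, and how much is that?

Insertion cost between consecutive stops i–j is d(i,Ash) + d(Ash,j) − d(i,j):
  between Maris and Sutton: 25 + 15 − 13 = 27
  between Sutton and Quarry: 15 + 33 − 20 = 28
  between Quarry and Ivy: 33 + 5 − 32 = 6
  between Ivy and Corby: 5 + 19 − 23 = 1
  between Corby and Milton: 19 + 16 − 21 = 14
  between Milton and Maris: 16 + 25 − 27 = 14
Cheapest insertion is between Ivy and Corby, adding 1.
New total = 136 + 1 = 137.

Adding 1 min by placing Ash on the Ivy–Corby leg.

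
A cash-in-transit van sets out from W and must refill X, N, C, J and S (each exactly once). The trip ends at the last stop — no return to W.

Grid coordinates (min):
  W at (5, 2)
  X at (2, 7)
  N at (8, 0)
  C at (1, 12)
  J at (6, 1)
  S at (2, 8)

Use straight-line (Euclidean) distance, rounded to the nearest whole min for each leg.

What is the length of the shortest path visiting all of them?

Minimum one-way distance = 17 min.

There are 5! = 120 possible orderings.
W→X→N→C→J→S: 6+9+14+12+8 = 49
W→X→N→C→S→J: 6+9+14+4+8 = 41
W→X→N→J→C→S: 6+9+2+12+4 = 33
W→X→N→J→S→C: 6+9+2+8+4 = 29
W→X→N→S→C→J: 6+9+10+4+12 = 41
W→X→N→S→J→C: 6+9+10+8+12 = 45
W→X→C→N→J→S: 6+5+14+2+8 = 35
W→X→C→N→S→J: 6+5+14+10+8 = 43
W→X→C→J→N→S: 6+5+12+2+10 = 35
W→X→C→J→S→N: 6+5+12+8+10 = 41
W→X→C→S→N→J: 6+5+4+10+2 = 27
W→X→C→S→J→N: 6+5+4+8+2 = 25
W→X→J→N→C→S: 6+7+2+14+4 = 33
W→X→J→N→S→C: 6+7+2+10+4 = 29
… (106 more)
W→J→N→X→S→C: 1+2+9+1+4 = 17  ← best
The minimum is 17.
One shortest path: W → J → N → X → S → C.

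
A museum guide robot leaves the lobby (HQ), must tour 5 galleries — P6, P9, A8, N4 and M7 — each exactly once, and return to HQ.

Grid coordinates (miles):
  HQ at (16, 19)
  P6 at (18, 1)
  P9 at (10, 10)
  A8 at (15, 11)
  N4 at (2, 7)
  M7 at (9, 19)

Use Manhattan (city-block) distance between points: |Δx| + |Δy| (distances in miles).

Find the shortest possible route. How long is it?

With 5 stops there are 5!/2 = 60 distinct round trips (a route and its reverse cost the same).
HQ→P6→P9→A8→N4→M7→HQ: 20+17+6+17+19+7 = 86
HQ→P6→P9→A8→M7→N4→HQ: 20+17+6+14+19+26 = 102
HQ→P6→P9→N4→A8→M7→HQ: 20+17+11+17+14+7 = 86
HQ→P6→P9→N4→M7→A8→HQ: 20+17+11+19+14+9 = 90
HQ→P6→P9→M7→A8→N4→HQ: 20+17+10+14+17+26 = 104
HQ→P6→P9→M7→N4→A8→HQ: 20+17+10+19+17+9 = 92
HQ→P6→A8→P9→N4→M7→HQ: 20+13+6+11+19+7 = 76
HQ→P6→A8→P9→M7→N4→HQ: 20+13+6+10+19+26 = 94
HQ→P6→A8→N4→P9→M7→HQ: 20+13+17+11+10+7 = 78
HQ→P6→A8→N4→M7→P9→HQ: 20+13+17+19+10+15 = 94
HQ→P6→A8→M7→P9→N4→HQ: 20+13+14+10+11+26 = 94
HQ→P6→A8→M7→N4→P9→HQ: 20+13+14+19+11+15 = 92
HQ→P6→N4→P9→A8→M7→HQ: 20+22+11+6+14+7 = 80
HQ→P6→N4→P9→M7→A8→HQ: 20+22+11+10+14+9 = 86
… (46 more)
HQ→A8→P6→N4→P9→M7→HQ: 9+13+22+11+10+7 = 72  ← best
The minimum is 72.
One optimal route: HQ → A8 → P6 → N4 → P9 → M7 → HQ (or its reverse).

72 miles — the shortest possible round trip.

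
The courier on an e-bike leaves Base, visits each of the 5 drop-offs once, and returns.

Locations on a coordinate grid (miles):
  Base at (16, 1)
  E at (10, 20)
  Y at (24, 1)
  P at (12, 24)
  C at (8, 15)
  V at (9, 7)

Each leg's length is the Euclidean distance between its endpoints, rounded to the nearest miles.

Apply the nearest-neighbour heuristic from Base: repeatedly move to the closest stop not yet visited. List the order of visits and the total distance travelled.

At Base the remaining stops are Y 8, V 9, C 16, E 20, P 23; go to Y.
At Y the remaining stops are V 16, C 21, E 24, P 26; go to V.
At V the remaining stops are C 8, E 13, P 17; go to C.
At C the remaining stops are E 5, P 10; go to E.
At E the remaining stops are P 4; go to P.
Return P→Base: 23.
Total = 8 + 16 + 8 + 5 + 4 + 23 = 64.

Total distance 64 miles via the nearest-neighbour route Base → Y → V → C → E → P → Base.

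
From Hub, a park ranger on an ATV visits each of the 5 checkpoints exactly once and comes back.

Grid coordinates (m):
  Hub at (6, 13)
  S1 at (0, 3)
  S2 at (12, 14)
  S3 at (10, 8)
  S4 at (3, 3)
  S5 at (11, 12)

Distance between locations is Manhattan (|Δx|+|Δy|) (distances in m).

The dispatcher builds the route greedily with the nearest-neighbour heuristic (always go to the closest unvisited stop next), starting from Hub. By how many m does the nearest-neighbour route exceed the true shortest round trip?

Hub: S5=6, S2=7, S3=9, S4=13, S1=16 ⇒ S5
S5: S2=3, S3=5, S4=17, S1=20 ⇒ S2
S2: S3=8, S4=20, S1=23 ⇒ S3
S3: S4=12, S1=15 ⇒ S4
S4: S1=3 ⇒ S1
NN route Hub → S5 → S2 → S3 → S4 → S1 → Hub costs 48.
Optimal: Hub → S1 → S4 → S3 → S5 → S2 → Hub costs 46 (by enumerating all 60 distinct tours).
Excess = 48 − 46 = 2.

Excess over optimum: 2 m.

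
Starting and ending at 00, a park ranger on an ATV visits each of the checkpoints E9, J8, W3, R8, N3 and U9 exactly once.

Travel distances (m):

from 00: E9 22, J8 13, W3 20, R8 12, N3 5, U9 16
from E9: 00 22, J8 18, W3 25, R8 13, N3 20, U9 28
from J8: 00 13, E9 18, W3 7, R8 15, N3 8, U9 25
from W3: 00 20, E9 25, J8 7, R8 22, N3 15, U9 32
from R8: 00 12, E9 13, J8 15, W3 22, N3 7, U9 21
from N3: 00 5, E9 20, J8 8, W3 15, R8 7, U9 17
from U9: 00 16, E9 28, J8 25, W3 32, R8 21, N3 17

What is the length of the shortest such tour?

Shortest round trip = 95 m.

With 6 stops there are 6!/2 = 360 distinct round trips (a route and its reverse cost the same).
00 → E9 → J8 → W3 → R8 → N3 → U9 → 00: 22+18+7+22+7+17+16 = 109
00 → E9 → J8 → W3 → R8 → U9 → N3 → 00: 22+18+7+22+21+17+5 = 112
00 → E9 → J8 → W3 → N3 → R8 → U9 → 00: 22+18+7+15+7+21+16 = 106
00 → E9 → J8 → W3 → N3 → U9 → R8 → 00: 22+18+7+15+17+21+12 = 112
00 → E9 → J8 → W3 → U9 → R8 → N3 → 00: 22+18+7+32+21+7+5 = 112
00 → E9 → J8 → W3 → U9 → N3 → R8 → 00: 22+18+7+32+17+7+12 = 115
00 → E9 → J8 → R8 → W3 → N3 → U9 → 00: 22+18+15+22+15+17+16 = 125
00 → E9 → J8 → R8 → W3 → U9 → N3 → 00: 22+18+15+22+32+17+5 = 131
… (352 more)
00 → N3 → J8 → W3 → E9 → R8 → U9 → 00: 5+8+7+25+13+21+16 = 95  ← best
The minimum is 95.
One optimal route: 00 → N3 → J8 → W3 → E9 → R8 → U9 → 00 (or its reverse).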